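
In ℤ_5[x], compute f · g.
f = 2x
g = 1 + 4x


Expand and collect like terms; reduce coefficients mod 5:
x^0: 0·1 = 0 ≡ 0 (mod 5)
x^1: 0·4 + 2·1 = 2 ≡ 2 (mod 5)
x^2: 2·4 = 8 ≡ 3 (mod 5)
Result: 2x + 3x^2

f · g = 2x + 3x^2


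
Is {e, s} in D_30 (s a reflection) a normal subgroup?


H = {e, s} in D_30 (s a reflection)
r·s·r⁻¹ = sr⁻² ≠ s for n ≥ 3, so {e, s} is not closed under conjugation

No, not a normal subgroup


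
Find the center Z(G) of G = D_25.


Z(G) = {g ∈ G | gx = xg for all x ∈ G}
For odd n, Z(D_n) = {e}: no nontrivial rotation commutes with all reflections

Z(D_25) = {e}


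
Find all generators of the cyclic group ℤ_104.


g generates ℤ_n iff gcd(g,n) = 1
Prime factors of 104: 2, 13
Generators are g ∈ {1,...,103} not divisible by any of these primes.
Generators: {1, 3, 5, 7, 9, 11, 15, 17, 19, 21, 23, 25, 27, 29, 31, 33, 35, 37, 41, 43, 45, 47, 49, 51, 53, 55, 57, 59, 61, 63, 67, 69, 71, 73, 75, 77, 79, 81, 83, 85, 87, 89, 93, 95, 97, 99, 101, 103}
Number of generators = φ(104) = 48

Generators of ℤ_104 = {1, 3, 5, 7, 9, 11, 15, 17, 19, 21, 23, 25, 27, 29, 31, 33, 35, 37, 41, 43, 45, 47, 49, 51, 53, 55, 57, 59, 61, 63, 67, 69, 71, 73, 75, 77, 79, 81, 83, 85, 87, 89, 93, 95, 97, 99, 101, 103}


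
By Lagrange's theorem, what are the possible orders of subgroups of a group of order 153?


Lagrange's theorem: |H| divides |G|
|G| = 153
Divisors of 153: 1, 3, 9, 17, 51, 153

Possible subgroup orders: {1, 3, 9, 17, 51, 153}


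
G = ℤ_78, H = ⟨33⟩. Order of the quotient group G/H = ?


|⟨33⟩| = n / gcd(33, 78) = 78 / 3 = 26
H is normal (ℤ_78 is abelian).
|G/H| = |G| / |H| = 78 / 26 = 3

|G/H| = 3


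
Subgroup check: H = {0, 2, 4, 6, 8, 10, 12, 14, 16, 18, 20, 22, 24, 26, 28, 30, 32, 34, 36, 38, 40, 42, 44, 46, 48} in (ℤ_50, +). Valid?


Subgroup test for H = {0, 2, 4, 6, 8, 10, 12, 14, 16, 18, 20, 22, 24, 26, 28, 30, 32, 34, 36, 38, 40, 42, 44, 46, 48} in (ℤ_50, +):
(1) 0 ∈ H? Yes
(2) Closure: for all a,b ∈ H, (a+b) mod 50 ∈ H? Yes
(3) Inverses: for all a ∈ H, -a mod 50 ∈ H? Yes

Yes, H is a subgroup of ℤ_50


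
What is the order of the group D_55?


|D_n| = 2n (n rotations and n reflections)
|D_55| = 2×55 = 110

|D_55| = 110


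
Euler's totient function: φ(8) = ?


φ(n) = count of k ∈ {1,...,n} with gcd(k,n)=1
Coprimes to 8: {1, 3, 5, 7}
Count: 4

φ(8) = 4


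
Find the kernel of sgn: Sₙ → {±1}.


Kernel = preimage of identity
ker(sgn) = even permutations = Aₙ

ker(sgn) = Aₙ


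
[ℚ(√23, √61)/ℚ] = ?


[ℚ(√23,√61):ℚ] = [ℚ(√23,√61):ℚ(√23)]·[ℚ(√23):ℚ] = 2·2 = 4

[ℚ(√23, √61)/ℚ] = 4


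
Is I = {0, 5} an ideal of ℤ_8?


Check ideal conditions for I = {0, 5} in ℤ_8:
(1) I is an additive subgroup? No
(2) For r ∈ ℤ_8 and a ∈ I: r·a ∈ I? No  [counterexample: r=2, a=5, r·a mod 8 = 2 ∉ I]

No, I is not an ideal of ℤ_8


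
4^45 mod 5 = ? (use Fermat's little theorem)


Fermat's little theorem: if p is prime and gcd(a,p)=1, then a^(p-1) ≡ 1 (mod p)
p = 5 is prime, gcd(4,5) = 1
Reduce exponent: 45 mod 4 = 1
So 4^45 ≡ 4^1 (mod 5)
4^1 mod 5 = 4

4^45 ≡ 4 (mod 5)


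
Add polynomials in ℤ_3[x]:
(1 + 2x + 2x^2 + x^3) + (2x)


Add coefficients mod 3:
x^0: 1 + 0 = 1 (mod 3)
x^1: 2 + 2 = 1 (mod 3)
x^2: 2 + 0 = 2 (mod 3)
x^3: 1 + 0 = 1 (mod 3)
Result: 1 + x + 2x^2 + x^3

f + g = 1 + x + 2x^2 + x^3


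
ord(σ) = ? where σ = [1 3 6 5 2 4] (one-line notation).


Cycle decomposition: (2 3 6 4 5)
Cycle lengths: 5
Order = lcm(5) = 5

ord(σ) = 5


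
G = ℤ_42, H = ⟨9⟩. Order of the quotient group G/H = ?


|⟨9⟩| = n / gcd(9, 42) = 42 / 3 = 14
H is normal (ℤ_42 is abelian).
|G/H| = |G| / |H| = 42 / 14 = 3

|G/H| = 3


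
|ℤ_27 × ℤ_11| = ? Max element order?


|ℤ_27 × ℤ_11| = 27 × 11 = 297
Max element order = lcm(27,11) = 297
Cyclic? Yes (gcd=1)

|ℤ_27×ℤ_11| = 297, max element order = 297


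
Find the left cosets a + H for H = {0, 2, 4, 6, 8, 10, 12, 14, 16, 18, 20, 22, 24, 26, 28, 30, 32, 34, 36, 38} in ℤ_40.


H = {0, 2, 4, 6, 8, 10, 12, 14, 16, 18, 20, 22, 24, 26, 28, 30, 32, 34, 36, 38}, |H| = 20
Number of cosets = |G|/|H| = 40/20 = 2
0 + H = {0, 2, 4, 6, 8, 10, 12, 14, 16, 18, 20, 22, 24, 26, 28, 30, 32, 34, 36, 38}
1 + H = {1, 3, 5, 7, 9, 11, 13, 15, 17, 19, 21, 23, 25, 27, 29, 31, 33, 35, 37, 39}

Cosets: 0+H={0,2,4,6,8,10,12,14,16,18,20,22,24,26,28,30,32,34,36,38}; 1+H={1,3,5,7,9,11,13,15,17,19,21,23,25,27,29,31,33,35,37,39}


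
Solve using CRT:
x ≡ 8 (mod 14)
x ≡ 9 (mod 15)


m₁ = 14, m₂ = 15, gcd = 1, so CRT applies. M = m₁·m₂ = 210
Let M₁ = M/m₁ = 15, M₂ = M/m₂ = 14
Find y₁ ≡ M₁⁻¹ (mod m₁): 15⁻¹ ≡ 1 (mod 14)
Find y₂ ≡ M₂⁻¹ (mod m₂): 14⁻¹ ≡ 14 (mod 15)
x = a₁·M₁·y₁ + a₂·M₂·y₂ = 8·15·1 + 9·14·14 = 1884
Reduce mod 210: x ≡ 204
Check: 204 mod 14 = 8 ✓, 204 mod 15 = 9 ✓

x ≡ 204 (mod 210)


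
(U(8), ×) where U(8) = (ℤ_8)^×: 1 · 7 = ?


Operation: multiplication mod 8
1 · 7 = (a × b) mod 8 with a = 1, b = 7

1 · 7 = 7


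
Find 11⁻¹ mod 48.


Use the extended Euclidean algorithm to write 1 = 11·s + 48·t; then s mod 48 is the inverse.
Euclidean algorithm:
  11 = 0·48 + 11
  48 = 4·11 + 4
  11 = 2·4 + 3
  4 = 1·3 + 1
  3 = 3·1 + 0
gcd(11,48) = 1
Back-substitution gives: 11·(-13) + 48·(3) = 1
So 11⁻¹ ≡ -13 ≡ 35 (mod 48)
Check: 11 × 35 = 385 ≡ 1 (mod 48) ✓

11⁻¹ ≡ 35 (mod 48)


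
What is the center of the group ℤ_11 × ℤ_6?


Z(G) = {g ∈ G | gx = xg for all x ∈ G}
Direct product of abelian groups is abelian, so Z(G) = G

Z(ℤ_11 × ℤ_6) = ℤ_11 × ℤ_6


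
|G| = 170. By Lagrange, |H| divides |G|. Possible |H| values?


Lagrange's theorem: |H| divides |G|
|G| = 170
Divisors of 170: 1, 2, 5, 10, 17, 34, 85, 170

Possible subgroup orders: {1, 2, 5, 10, 17, 34, 85, 170}


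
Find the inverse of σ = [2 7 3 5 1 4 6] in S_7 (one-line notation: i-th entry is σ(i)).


To find σ⁻¹, swap domain and range:
σ(1) = 2 → σ⁻¹(2) = 1
σ(2) = 7 → σ⁻¹(7) = 2
σ(3) = 3 → σ⁻¹(3) = 3
σ(4) = 5 → σ⁻¹(5) = 4
σ(5) = 1 → σ⁻¹(1) = 5
σ(6) = 4 → σ⁻¹(4) = 6
σ(7) = 6 → σ⁻¹(6) = 7

σ⁻¹ = [5 1 3 6 4 7 2]


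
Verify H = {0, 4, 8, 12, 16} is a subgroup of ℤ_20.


Subgroup test for H = {0, 4, 8, 12, 16} in (ℤ_20, +):
(1) 0 ∈ H? Yes
(2) Closure: for all a,b ∈ H, (a+b) mod 20 ∈ H? Yes
(3) Inverses: for all a ∈ H, -a mod 20 ∈ H? Yes

Yes, H is a subgroup of ℤ_20


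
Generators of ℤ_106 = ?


g generates ℤ_n iff gcd(g,n) = 1
Prime factors of 106: 2, 53
Generators are g ∈ {1,...,105} not divisible by any of these primes.
Generators: {1, 3, 5, 7, 9, 11, 13, 15, 17, 19, 21, 23, 25, 27, 29, 31, 33, 35, 37, 39, 41, 43, 45, 47, 49, 51, 55, 57, 59, 61, 63, 65, 67, 69, 71, 73, 75, 77, 79, 81, 83, 85, 87, 89, 91, 93, 95, 97, 99, 101, 103, 105}
Number of generators = φ(106) = 52

Generators of ℤ_106 = {1, 3, 5, 7, 9, 11, 13, 15, 17, 19, 21, 23, 25, 27, 29, 31, 33, 35, 37, 39, 41, 43, 45, 47, 49, 51, 55, 57, 59, 61, 63, 65, 67, 69, 71, 73, 75, 77, 79, 81, 83, 85, 87, 89, 91, 93, 95, 97, 99, 101, 103, 105}


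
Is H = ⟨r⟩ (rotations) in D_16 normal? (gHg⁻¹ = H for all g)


H = ⟨r⟩ (rotations) in D_16
The rotation subgroup ⟨r⟩ has index 2 in D_16, so it is normal

Yes, normal subgroup


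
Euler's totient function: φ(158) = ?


Factor n: 158 = 2 × 79
φ(n) = n · ∏(1 - 1/p) over distinct primes p | n
φ(158) = 158 · (1 - 1/2) · (1 - 1/79) = 78

φ(158) = 78


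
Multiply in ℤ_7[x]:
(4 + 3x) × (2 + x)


Expand and collect like terms; reduce coefficients mod 7:
x^0: 4·2 = 8 ≡ 1 (mod 7)
x^1: 4·1 + 3·2 = 10 ≡ 3 (mod 7)
x^2: 3·1 = 3 ≡ 3 (mod 7)
Result: 1 + 3x + 3x^2

f · g = 1 + 3x + 3x^2


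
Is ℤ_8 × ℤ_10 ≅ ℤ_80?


Comparing ℤ_8 × ℤ_10 and ℤ_80:
gcd(8,10) = 2 ≠ 1. Max element order in ℤ_8×ℤ_10 is lcm(8,10) = 40 < 80, so it has no element of order 80

No, ℤ_8 × ℤ_10 ≇ ℤ_80


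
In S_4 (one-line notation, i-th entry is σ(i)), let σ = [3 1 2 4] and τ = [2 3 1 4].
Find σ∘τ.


σ∘τ: apply τ first, then σ
1 →τ 2 →σ 1
2 →τ 3 →σ 2
3 →τ 1 →σ 3
4 →τ 4 →σ 4

σ∘τ = [1 2 3 4]


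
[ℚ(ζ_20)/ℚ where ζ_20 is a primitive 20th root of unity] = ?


[ℚ(ζ_n):ℚ] = deg Φ_n(x) = φ(n). Here φ(20) = 8

[ℚ(ζ_20)/ℚ where ζ_20 is a primitive 20th root of unity] = 8


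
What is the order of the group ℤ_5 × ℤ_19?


|A × B| = |A| · |B|
|ℤ_5 × ℤ_19| = 5 × 19 = 95

|ℤ_5 × ℤ_19| = 95


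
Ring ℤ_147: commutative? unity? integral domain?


ℤ_147 is a commutative ring with unity 1; 147 = 3×49 is composite, so 3·49 ≡ 0 gives zero divisors (not an integral domain)
Commutative: Yes
Integral domain: No
Has unity: Yes

ℤ_147: Commutative=Yes, Unity=Yes


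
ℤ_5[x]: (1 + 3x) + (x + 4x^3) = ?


Add coefficients mod 5:
x^0: 1 + 0 = 1 (mod 5)
x^1: 3 + 1 = 4 (mod 5)
x^2: 0 + 0 = 0 (mod 5)
x^3: 0 + 4 = 4 (mod 5)
Result: 1 + 4x + 4x^3

f + g = 1 + 4x + 4x^3


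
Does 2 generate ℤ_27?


g generates ℤ_n iff gcd(g, n) = 1
gcd(2, 27) = 1
Since gcd = 1, 2 is a generator.

Yes, 2 generates ℤ_27


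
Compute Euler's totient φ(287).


Factor n: 287 = 7 × 41
φ(n) = n · ∏(1 - 1/p) over distinct primes p | n
φ(287) = 287 · (1 - 1/7) · (1 - 1/41) = 240

φ(287) = 240


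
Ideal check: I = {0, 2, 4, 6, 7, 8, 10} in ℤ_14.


Check ideal conditions for I = {0, 2, 4, 6, 7, 8, 10} in ℤ_14:
(1) I is an additive subgroup? No
(2) For r ∈ ℤ_14 and a ∈ I: r·a ∈ I? No  [counterexample: r=2, a=6, r·a mod 14 = 12 ∉ I]

No, I is not an ideal of ℤ_14


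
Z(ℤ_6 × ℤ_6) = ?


Z(G) = {g ∈ G | gx = xg for all x ∈ G}
Direct product of abelian groups is abelian, so Z(G) = G

Z(ℤ_6 × ℤ_6) = ℤ_6 × ℤ_6


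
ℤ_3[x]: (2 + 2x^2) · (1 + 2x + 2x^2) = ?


Expand and collect like terms; reduce coefficients mod 3:
x^0: 2·1 = 2 ≡ 2 (mod 3)
x^1: 2·2 + 0·1 = 4 ≡ 1 (mod 3)
x^2: 2·2 + 0·2 + 2·1 = 6 ≡ 0 (mod 3)
x^3: 0·2 + 2·2 = 4 ≡ 1 (mod 3)
x^4: 2·2 = 4 ≡ 1 (mod 3)
Result: 2 + x + x^3 + x^4

f · g = 2 + x + x^3 + x^4


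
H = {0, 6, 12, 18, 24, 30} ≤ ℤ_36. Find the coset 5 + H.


5 + H = {5 + h (mod 36) : h ∈ H}
5+0=5, 5+6=11, 5+12=17, 5+18=23, 5+24=29, 5+30=35

5 + H = {5, 11, 17, 23, 29, 35}


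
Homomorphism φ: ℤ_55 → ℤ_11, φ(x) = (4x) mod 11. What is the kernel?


Kernel = preimage of identity
ker(φ) = {x ∈ ℤ_55 : 4x ≡ 0 (mod 11)}. Since 11 | 55, φ is well-defined. The kernel is the cyclic subgroup ⟨11⟩ of ℤ_55 (order 5), i.e. {0, 11, 22, 33, 44}

ker(φ) = {0, 11, 22, 33, 44}


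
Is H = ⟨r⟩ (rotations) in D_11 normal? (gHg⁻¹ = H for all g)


H = ⟨r⟩ (rotations) in D_11
The rotation subgroup ⟨r⟩ has index 2 in D_11, so it is normal

Yes, normal subgroup


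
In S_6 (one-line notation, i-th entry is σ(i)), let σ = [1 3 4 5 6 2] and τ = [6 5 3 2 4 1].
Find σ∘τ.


σ∘τ: apply τ first, then σ
1 →τ 6 →σ 2
2 →τ 5 →σ 6
3 →τ 3 →σ 4
4 →τ 2 →σ 3
5 →τ 4 →σ 5
6 →τ 1 →σ 1

σ∘τ = [2 6 4 3 5 1]


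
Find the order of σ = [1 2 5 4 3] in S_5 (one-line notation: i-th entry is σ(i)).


Cycle decomposition: (3 5)
Cycle lengths: 2
Order = lcm(2) = 2

ord(σ) = 2


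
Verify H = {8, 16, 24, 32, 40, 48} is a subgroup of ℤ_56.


Subgroup test for H = {8, 16, 24, 32, 40, 48} in (ℤ_56, +):
(1) 0 ∈ H? No
(2) Closure: for all a,b ∈ H, (a+b) mod 56 ∈ H? No  [counterexample: 8 + 48 = 0 ∉ H]
(3) Inverses: for all a ∈ H, -a mod 56 ∈ H? Yes

No, H is not a subgroup of ℤ_56


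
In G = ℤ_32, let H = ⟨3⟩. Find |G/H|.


|⟨3⟩| = n / gcd(3, 32) = 32 / 1 = 32
H is normal (ℤ_32 is abelian).
|G/H| = |G| / |H| = 32 / 32 = 1

|G/H| = 1


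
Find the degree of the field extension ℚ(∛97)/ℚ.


∛97 has minimal polynomial x³ - 97 (irreducible over ℚ since 97 is not a perfect cube)

[ℚ(∛97)/ℚ] = 3


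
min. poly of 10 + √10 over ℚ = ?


Let α = 10 + √10. Then α - 10 = √10, so (α - 10)² = 10, giving α² - 20α + 90 = 0. Degree 2 and α ∉ ℚ, so this is the minimal polynomial.

Minimal polynomial: x² - 20x + 90


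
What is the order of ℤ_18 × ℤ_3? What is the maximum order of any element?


|ℤ_18 × ℤ_3| = 18 × 3 = 54
Max element order = lcm(18,3) = 18
Cyclic? No (gcd=3)

|ℤ_18×ℤ_3| = 54, max element order = 18


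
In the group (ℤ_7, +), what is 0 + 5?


Operation: addition mod 7
0 + 5 = (a + b) mod 7 with a = 0, b = 5

0 + 5 = 5


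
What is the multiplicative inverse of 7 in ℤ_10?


Use the extended Euclidean algorithm to write 1 = 7·s + 10·t; then s mod 10 is the inverse.
Euclidean algorithm:
  7 = 0·10 + 7
  10 = 1·7 + 3
  7 = 2·3 + 1
  3 = 3·1 + 0
gcd(7,10) = 1
Back-substitution gives: 7·(3) + 10·(-2) = 1
So 7⁻¹ ≡ 3 ≡ 3 (mod 10)
Check: 7 × 3 = 21 ≡ 1 (mod 10) ✓

7⁻¹ ≡ 3 (mod 10)


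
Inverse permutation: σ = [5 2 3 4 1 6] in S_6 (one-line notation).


To find σ⁻¹, swap domain and range:
σ(1) = 5 → σ⁻¹(5) = 1
σ(2) = 2 → σ⁻¹(2) = 2
σ(3) = 3 → σ⁻¹(3) = 3
σ(4) = 4 → σ⁻¹(4) = 4
σ(5) = 1 → σ⁻¹(1) = 5
σ(6) = 6 → σ⁻¹(6) = 6

σ⁻¹ = [5 2 3 4 1 6]


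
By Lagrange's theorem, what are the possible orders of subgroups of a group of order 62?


Lagrange's theorem: |H| divides |G|
|G| = 62
Divisors of 62: 1, 2, 31, 62

Possible subgroup orders: {1, 2, 31, 62}


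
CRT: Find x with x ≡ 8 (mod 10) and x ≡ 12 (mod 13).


m₁ = 10, m₂ = 13, gcd = 1, so CRT applies. M = m₁·m₂ = 130
Let M₁ = M/m₁ = 13, M₂ = M/m₂ = 10
Find y₁ ≡ M₁⁻¹ (mod m₁): 13⁻¹ ≡ 7 (mod 10)
Find y₂ ≡ M₂⁻¹ (mod m₂): 10⁻¹ ≡ 4 (mod 13)
x = a₁·M₁·y₁ + a₂·M₂·y₂ = 8·13·7 + 12·10·4 = 1208
Reduce mod 130: x ≡ 38
Check: 38 mod 10 = 8 ✓, 38 mod 13 = 12 ✓

x ≡ 38 (mod 130)


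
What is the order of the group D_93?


|D_n| = 2n (n rotations and n reflections)
|D_93| = 2×93 = 186

|D_93| = 186


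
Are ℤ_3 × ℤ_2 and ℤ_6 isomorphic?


Comparing ℤ_3 × ℤ_2 and ℤ_6:
gcd(3,2) = 1, so ℤ_3 × ℤ_2 ≅ ℤ_6 (CRT)

Yes, ℤ_3 × ℤ_2 ≅ ℤ_6


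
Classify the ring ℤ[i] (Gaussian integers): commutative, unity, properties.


ℤ[i] is a commutative integral domain with unity 1 (in fact a Euclidean domain)
Commutative: Yes
Integral domain: Yes
Has unity: Yes

ℤ[i] (Gaussian integers): Commutative=Yes, Unity=Yes


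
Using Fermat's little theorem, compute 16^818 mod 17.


Fermat's little theorem: if p is prime and gcd(a,p)=1, then a^(p-1) ≡ 1 (mod p)
p = 17 is prime, gcd(16,17) = 1
Reduce exponent: 818 mod 16 = 2
So 16^818 ≡ 16^2 (mod 17)
16^2 mod 17 = 1

16^818 ≡ 1 (mod 17)


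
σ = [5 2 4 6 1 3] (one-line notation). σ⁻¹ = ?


To find σ⁻¹, swap domain and range:
σ(1) = 5 → σ⁻¹(5) = 1
σ(2) = 2 → σ⁻¹(2) = 2
σ(3) = 4 → σ⁻¹(4) = 3
σ(4) = 6 → σ⁻¹(6) = 4
σ(5) = 1 → σ⁻¹(1) = 5
σ(6) = 3 → σ⁻¹(3) = 6

σ⁻¹ = [5 2 6 3 1 4]


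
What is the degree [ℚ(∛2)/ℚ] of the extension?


∛2 has minimal polynomial x³ - 2 (irreducible over ℚ since 2 is not a perfect cube)

[ℚ(∛2)/ℚ] = 3


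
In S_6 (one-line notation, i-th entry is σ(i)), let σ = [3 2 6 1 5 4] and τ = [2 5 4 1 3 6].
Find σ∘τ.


σ∘τ: apply τ first, then σ
1 →τ 2 →σ 2
2 →τ 5 →σ 5
3 →τ 4 →σ 1
4 →τ 1 →σ 3
5 →τ 3 →σ 6
6 →τ 6 →σ 4

σ∘τ = [2 5 1 3 6 4]


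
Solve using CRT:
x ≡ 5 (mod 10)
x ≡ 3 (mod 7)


m₁ = 10, m₂ = 7, gcd = 1, so CRT applies. M = m₁·m₂ = 70
Let M₁ = M/m₁ = 7, M₂ = M/m₂ = 10
Find y₁ ≡ M₁⁻¹ (mod m₁): 7⁻¹ ≡ 3 (mod 10)
Find y₂ ≡ M₂⁻¹ (mod m₂): 10⁻¹ ≡ 5 (mod 7)
x = a₁·M₁·y₁ + a₂·M₂·y₂ = 5·7·3 + 3·10·5 = 255
Reduce mod 70: x ≡ 45
Check: 45 mod 10 = 5 ✓, 45 mod 7 = 3 ✓

x ≡ 45 (mod 70)


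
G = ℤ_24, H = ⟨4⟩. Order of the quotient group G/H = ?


|⟨4⟩| = n / gcd(4, 24) = 24 / 4 = 6
H is normal (ℤ_24 is abelian).
|G/H| = |G| / |H| = 24 / 6 = 4

|G/H| = 4


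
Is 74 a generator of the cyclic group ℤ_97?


g generates ℤ_n iff gcd(g, n) = 1
gcd(74, 97) = 1
Since gcd = 1, 74 is a generator.

Yes, 74 generates ℤ_97


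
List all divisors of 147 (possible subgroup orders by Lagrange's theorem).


Lagrange's theorem: |H| divides |G|
|G| = 147
Divisors of 147: 1, 3, 7, 21, 49, 147

Possible subgroup orders: {1, 3, 7, 21, 49, 147}


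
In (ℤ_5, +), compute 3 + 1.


Operation: addition mod 5
3 + 1 = (a + b) mod 5 with a = 3, b = 1

3 + 1 = 4


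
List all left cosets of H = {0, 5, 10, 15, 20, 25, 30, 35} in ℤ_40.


H = {0, 5, 10, 15, 20, 25, 30, 35}, |H| = 8
Number of cosets = |G|/|H| = 40/8 = 5
0 + H = {0, 5, 10, 15, 20, 25, 30, 35}
1 + H = {1, 6, 11, 16, 21, 26, 31, 36}
2 + H = {2, 7, 12, 17, 22, 27, 32, 37}
3 + H = {3, 8, 13, 18, 23, 28, 33, 38}
4 + H = {4, 9, 14, 19, 24, 29, 34, 39}

Cosets: 0+H={0,5,10,15,20,25,30,35}; 1+H={1,6,11,16,21,26,31,36}; 2+H={2,7,12,17,22,27,32,37}; 3+H={3,8,13,18,23,28,33,38}; 4+H={4,9,14,19,24,29,34,39}


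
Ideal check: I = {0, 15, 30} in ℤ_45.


Check ideal conditions for I = {0, 15, 30} in ℤ_45:
(1) I is an additive subgroup? Yes
(2) For r ∈ ℤ_45 and a ∈ I: r·a ∈ I? Yes

Yes, I is an ideal of ℤ_45


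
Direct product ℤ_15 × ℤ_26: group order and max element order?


|ℤ_15 × ℤ_26| = 15 × 26 = 390
Max element order = lcm(15,26) = 390
Cyclic? Yes (gcd=1)

|ℤ_15×ℤ_26| = 390, max element order = 390


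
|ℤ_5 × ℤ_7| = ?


|A × B| = |A| · |B|
|ℤ_5 × ℤ_7| = 5 × 7 = 35

|ℤ_5 × ℤ_7| = 35


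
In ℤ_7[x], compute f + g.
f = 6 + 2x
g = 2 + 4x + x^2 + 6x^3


Add coefficients mod 7:
x^0: 6 + 2 = 1 (mod 7)
x^1: 2 + 4 = 6 (mod 7)
x^2: 0 + 1 = 1 (mod 7)
x^3: 0 + 6 = 6 (mod 7)
Result: 1 + 6x + x^2 + 6x^3

f + g = 1 + 6x + x^2 + 6x^3


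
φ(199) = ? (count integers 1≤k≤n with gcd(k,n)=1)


Factor n: 199 = 199
φ(n) = n · ∏(1 - 1/p) over distinct primes p | n
φ(199) = 199 · (1 - 1/199) = 198

φ(199) = 198


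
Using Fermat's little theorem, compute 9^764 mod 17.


Fermat's little theorem: if p is prime and gcd(a,p)=1, then a^(p-1) ≡ 1 (mod p)
p = 17 is prime, gcd(9,17) = 1
Reduce exponent: 764 mod 16 = 12
So 9^764 ≡ 9^12 (mod 17)
9^12 mod 17 = 16

9^764 ≡ 16 (mod 17)


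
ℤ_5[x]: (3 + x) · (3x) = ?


Expand and collect like terms; reduce coefficients mod 5:
x^0: 3·0 = 0 ≡ 0 (mod 5)
x^1: 3·3 + 1·0 = 9 ≡ 4 (mod 5)
x^2: 1·3 = 3 ≡ 3 (mod 5)
Result: 4x + 3x^2

f · g = 4x + 3x^2


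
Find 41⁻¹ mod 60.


Use the extended Euclidean algorithm to write 1 = 41·s + 60·t; then s mod 60 is the inverse.
Euclidean algorithm:
  41 = 0·60 + 41
  60 = 1·41 + 19
  41 = 2·19 + 3
  19 = 6·3 + 1
  3 = 3·1 + 0
gcd(41,60) = 1
Back-substitution gives: 41·(-19) + 60·(13) = 1
So 41⁻¹ ≡ -19 ≡ 41 (mod 60)
Check: 41 × 41 = 1681 ≡ 1 (mod 60) ✓

41⁻¹ ≡ 41 (mod 60)


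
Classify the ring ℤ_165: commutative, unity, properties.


ℤ_165 is a commutative ring with unity 1; 165 = 3×55 is composite, so 3·55 ≡ 0 gives zero divisors (not an integral domain)
Commutative: Yes
Integral domain: No
Has unity: Yes

ℤ_165: Commutative=Yes, Unity=Yes


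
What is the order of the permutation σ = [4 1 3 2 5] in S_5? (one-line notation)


Cycle decomposition: (1 4 2)
Cycle lengths: 3
Order = lcm(3) = 3

ord(σ) = 3


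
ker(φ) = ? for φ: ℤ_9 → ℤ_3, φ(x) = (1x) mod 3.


Kernel = preimage of identity
ker(φ) = {x ∈ ℤ_9 : 1x ≡ 0 (mod 3)}. Since 3 | 9, φ is well-defined. The kernel is the cyclic subgroup ⟨3⟩ of ℤ_9 (order 3), i.e. {0, 3, 6}

ker(φ) = {0, 3, 6}


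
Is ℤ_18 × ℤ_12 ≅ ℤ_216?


Comparing ℤ_18 × ℤ_12 and ℤ_216:
gcd(18,12) = 6 ≠ 1. Max element order in ℤ_18×ℤ_12 is lcm(18,12) = 36 < 216, so it has no element of order 216

No, ℤ_18 × ℤ_12 ≇ ℤ_216


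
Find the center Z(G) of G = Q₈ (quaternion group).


Z(G) = {g ∈ G | gx = xg for all x ∈ G}
In Q₈ = {±1, ±i, ±j, ±k}, only ±1 commute with every element

Z(Q₈ (quaternion group)) = {1, -1}


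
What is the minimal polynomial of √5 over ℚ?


√5 satisfies x² - 5 = 0, irreducible over ℚ since 5 is squarefree

Minimal polynomial: x² - 5


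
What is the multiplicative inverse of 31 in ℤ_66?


Use the extended Euclidean algorithm to write 1 = 31·s + 66·t; then s mod 66 is the inverse.
Euclidean algorithm:
  31 = 0·66 + 31
  66 = 2·31 + 4
  31 = 7·4 + 3
  4 = 1·3 + 1
  3 = 3·1 + 0
gcd(31,66) = 1
Back-substitution gives: 31·(-17) + 66·(8) = 1
So 31⁻¹ ≡ -17 ≡ 49 (mod 66)
Check: 31 × 49 = 1519 ≡ 1 (mod 66) ✓

31⁻¹ ≡ 49 (mod 66)


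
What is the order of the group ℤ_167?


ℤ_n has n elements.

|ℤ_167| = 167


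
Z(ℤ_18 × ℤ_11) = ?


Z(G) = {g ∈ G | gx = xg for all x ∈ G}
Direct product of abelian groups is abelian, so Z(G) = G

Z(ℤ_18 × ℤ_11) = ℤ_18 × ℤ_11


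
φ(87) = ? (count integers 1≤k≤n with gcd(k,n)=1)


Factor n: 87 = 3 × 29
φ(n) = n · ∏(1 - 1/p) over distinct primes p | n
φ(87) = 87 · (1 - 1/3) · (1 - 1/29) = 56

φ(87) = 56


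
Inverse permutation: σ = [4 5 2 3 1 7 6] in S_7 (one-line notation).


To find σ⁻¹, swap domain and range:
σ(1) = 4 → σ⁻¹(4) = 1
σ(2) = 5 → σ⁻¹(5) = 2
σ(3) = 2 → σ⁻¹(2) = 3
σ(4) = 3 → σ⁻¹(3) = 4
σ(5) = 1 → σ⁻¹(1) = 5
σ(6) = 7 → σ⁻¹(7) = 6
σ(7) = 6 → σ⁻¹(6) = 7

σ⁻¹ = [5 3 4 1 2 7 6]


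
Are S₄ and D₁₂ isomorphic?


Comparing S₄ and D₁₂:
S₄ has trivial center; D₁₂ has center {e, r⁶}

No, S₄ ≇ D₁₂


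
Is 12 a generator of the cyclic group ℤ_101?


g generates ℤ_n iff gcd(g, n) = 1
gcd(12, 101) = 1
Since gcd = 1, 12 is a generator.

Yes, 12 generates ℤ_101


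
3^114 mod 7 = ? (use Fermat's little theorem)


Fermat's little theorem: if p is prime and gcd(a,p)=1, then a^(p-1) ≡ 1 (mod p)
p = 7 is prime, gcd(3,7) = 1
Reduce exponent: 114 mod 6 = 0
So 3^114 ≡ 3^0 (mod 7)
3^0 = 1

3^114 ≡ 1 (mod 7)


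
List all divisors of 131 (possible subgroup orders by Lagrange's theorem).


Lagrange's theorem: |H| divides |G|
|G| = 131
Divisors of 131: 1, 131

Possible subgroup orders: {1, 131}


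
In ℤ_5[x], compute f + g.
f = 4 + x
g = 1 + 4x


Add coefficients mod 5:
x^0: 4 + 1 = 0 (mod 5)
x^1: 1 + 4 = 0 (mod 5)
Result: 0

f + g = 0


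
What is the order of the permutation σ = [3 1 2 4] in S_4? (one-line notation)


Cycle decomposition: (1 3 2)
Cycle lengths: 3
Order = lcm(3) = 3

ord(σ) = 3


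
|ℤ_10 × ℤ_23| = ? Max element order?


|ℤ_10 × ℤ_23| = 10 × 23 = 230
Max element order = lcm(10,23) = 230
Cyclic? Yes (gcd=1)

|ℤ_10×ℤ_23| = 230, max element order = 230


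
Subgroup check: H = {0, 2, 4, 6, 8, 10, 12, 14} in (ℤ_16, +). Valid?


Subgroup test for H = {0, 2, 4, 6, 8, 10, 12, 14} in (ℤ_16, +):
(1) 0 ∈ H? Yes
(2) Closure: for all a,b ∈ H, (a+b) mod 16 ∈ H? Yes
(3) Inverses: for all a ∈ H, -a mod 16 ∈ H? Yes

Yes, H is a subgroup of ℤ_16


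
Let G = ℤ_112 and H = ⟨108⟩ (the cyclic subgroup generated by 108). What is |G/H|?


|⟨108⟩| = n / gcd(108, 112) = 112 / 4 = 28
H is normal (ℤ_112 is abelian).
|G/H| = |G| / |H| = 112 / 28 = 4

|G/H| = 4


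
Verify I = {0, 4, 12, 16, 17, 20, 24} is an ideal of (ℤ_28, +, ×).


Check ideal conditions for I = {0, 4, 12, 16, 17, 20, 24} in ℤ_28:
(1) I is an additive subgroup? No
(2) For r ∈ ℤ_28 and a ∈ I: r·a ∈ I? No  [counterexample: r=2, a=4, r·a mod 28 = 8 ∉ I]

No, I is not an ideal of ℤ_28


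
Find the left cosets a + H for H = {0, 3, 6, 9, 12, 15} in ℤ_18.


H = {0, 3, 6, 9, 12, 15}, |H| = 6
Number of cosets = |G|/|H| = 18/6 = 3
0 + H = {0, 3, 6, 9, 12, 15}
1 + H = {1, 4, 7, 10, 13, 16}
2 + H = {2, 5, 8, 11, 14, 17}

Cosets: 0+H={0,3,6,9,12,15}; 1+H={1,4,7,10,13,16}; 2+H={2,5,8,11,14,17}


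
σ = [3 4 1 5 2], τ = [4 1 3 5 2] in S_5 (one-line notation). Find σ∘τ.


σ∘τ: apply τ first, then σ
1 →τ 4 →σ 5
2 →τ 1 →σ 3
3 →τ 3 →σ 1
4 →τ 5 →σ 2
5 →τ 2 →σ 4

σ∘τ = [5 3 1 2 4]


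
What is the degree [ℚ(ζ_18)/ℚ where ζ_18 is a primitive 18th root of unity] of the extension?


[ℚ(ζ_n):ℚ] = deg Φ_n(x) = φ(n). Here φ(18) = 6

[ℚ(ζ_18)/ℚ where ζ_18 is a primitive 18th root of unity] = 6


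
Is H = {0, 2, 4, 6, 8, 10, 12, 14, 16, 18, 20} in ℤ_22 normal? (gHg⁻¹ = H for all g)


H = {0, 2, 4, 6, 8, 10, 12, 14, 16, 18, 20} in ℤ_22
ℤ_22 is abelian; every subgroup of an abelian group is normal

Yes, normal subgroup


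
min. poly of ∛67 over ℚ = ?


∛67 satisfies x³ - 67 = 0, irreducible over ℚ (no rational root; 67 is not a perfect cube)

Minimal polynomial: x³ - 67


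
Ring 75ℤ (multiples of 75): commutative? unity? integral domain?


75ℤ is a commutative ring under +,× but has no multiplicative identity (1 ∉ 75ℤ); it has no zero divisors, but without unity it is not an integral domain
Commutative: Yes
Integral domain: No
Has unity: No

75ℤ (multiples of 75): Commutative=Yes, Unity=No


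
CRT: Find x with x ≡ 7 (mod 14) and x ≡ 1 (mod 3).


m₁ = 14, m₂ = 3, gcd = 1, so CRT applies. M = m₁·m₂ = 42
Let M₁ = M/m₁ = 3, M₂ = M/m₂ = 14
Find y₁ ≡ M₁⁻¹ (mod m₁): 3⁻¹ ≡ 5 (mod 14)
Find y₂ ≡ M₂⁻¹ (mod m₂): 14⁻¹ ≡ 2 (mod 3)
x = a₁·M₁·y₁ + a₂·M₂·y₂ = 7·3·5 + 1·14·2 = 133
Reduce mod 42: x ≡ 7
Check: 7 mod 14 = 7 ✓, 7 mod 3 = 1 ✓

x ≡ 7 (mod 42)


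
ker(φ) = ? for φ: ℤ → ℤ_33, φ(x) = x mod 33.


Kernel = preimage of identity
ker(φ) = {x ∈ ℤ : x ≡ 0 (mod 33)} = 33ℤ = {0, ±33, ±66, ...}

ker(φ) = 33ℤ


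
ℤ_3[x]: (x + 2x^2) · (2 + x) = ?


Expand and collect like terms; reduce coefficients mod 3:
x^0: 0·2 = 0 ≡ 0 (mod 3)
x^1: 0·1 + 1·2 = 2 ≡ 2 (mod 3)
x^2: 1·1 + 2·2 = 5 ≡ 2 (mod 3)
x^3: 2·1 = 2 ≡ 2 (mod 3)
Result: 2x + 2x^2 + 2x^3

f · g = 2x + 2x^2 + 2x^3


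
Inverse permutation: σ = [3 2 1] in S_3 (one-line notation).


To find σ⁻¹, swap domain and range:
σ(1) = 3 → σ⁻¹(3) = 1
σ(2) = 2 → σ⁻¹(2) = 2
σ(3) = 1 → σ⁻¹(1) = 3

σ⁻¹ = [3 2 1]


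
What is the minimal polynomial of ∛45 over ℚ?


∛45 satisfies x³ - 45 = 0, irreducible over ℚ (no rational root; 45 is not a perfect cube)

Minimal polynomial: x³ - 45


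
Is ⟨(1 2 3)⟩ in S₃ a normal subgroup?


H = ⟨(1 2 3)⟩ in S₃
⟨(1 2 3)⟩ has order 3 and index 2 in S₃; index-2 subgroups are normal

Yes, normal subgroup


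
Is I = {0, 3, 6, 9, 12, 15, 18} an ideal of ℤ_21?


Check ideal conditions for I = {0, 3, 6, 9, 12, 15, 18} in ℤ_21:
(1) I is an additive subgroup? Yes
(2) For r ∈ ℤ_21 and a ∈ I: r·a ∈ I? Yes

Yes, I is an ideal of ℤ_21


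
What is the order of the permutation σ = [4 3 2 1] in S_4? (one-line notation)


Cycle decomposition: (1 4) (2 3)
Cycle lengths: 2, 2
Order = lcm(2, 2) = 2

ord(σ) = 2


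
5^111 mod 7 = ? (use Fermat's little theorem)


Fermat's little theorem: if p is prime and gcd(a,p)=1, then a^(p-1) ≡ 1 (mod p)
p = 7 is prime, gcd(5,7) = 1
Reduce exponent: 111 mod 6 = 3
So 5^111 ≡ 5^3 (mod 7)
5^3 mod 7 = 6

5^111 ≡ 6 (mod 7)


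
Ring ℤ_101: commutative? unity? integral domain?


ℤ_101 is a commutative ring with unity 1; 101 is prime, so ℤ_101 is a field (hence an integral domain)
Commutative: Yes
Integral domain: Yes
Has unity: Yes

ℤ_101: Commutative=Yes, Unity=Yes


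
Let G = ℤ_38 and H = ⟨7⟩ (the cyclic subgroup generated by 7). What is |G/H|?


|⟨7⟩| = n / gcd(7, 38) = 38 / 1 = 38
H is normal (ℤ_38 is abelian).
|G/H| = |G| / |H| = 38 / 38 = 1

|G/H| = 1


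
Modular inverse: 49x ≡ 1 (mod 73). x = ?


Use the extended Euclidean algorithm to write 1 = 49·s + 73·t; then s mod 73 is the inverse.
Euclidean algorithm:
  49 = 0·73 + 49
  73 = 1·49 + 24
  49 = 2·24 + 1
  24 = 24·1 + 0
gcd(49,73) = 1
Back-substitution gives: 49·(3) + 73·(-2) = 1
So 49⁻¹ ≡ 3 ≡ 3 (mod 73)
Check: 49 × 3 = 147 ≡ 1 (mod 73) ✓

49⁻¹ ≡ 3 (mod 73)


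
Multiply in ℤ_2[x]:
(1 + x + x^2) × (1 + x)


Expand and collect like terms; reduce coefficients mod 2:
x^0: 1·1 = 1 ≡ 1 (mod 2)
x^1: 1·1 + 1·1 = 2 ≡ 0 (mod 2)
x^2: 1·1 + 1·1 = 2 ≡ 0 (mod 2)
x^3: 1·1 = 1 ≡ 1 (mod 2)
Result: 1 + x^3

f · g = 1 + x^3


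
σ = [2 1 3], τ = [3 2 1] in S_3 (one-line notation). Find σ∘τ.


σ∘τ: apply τ first, then σ
1 →τ 3 →σ 3
2 →τ 2 →σ 1
3 →τ 1 →σ 2

σ∘τ = [3 1 2]


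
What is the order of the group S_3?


|S_n| = n! (number of permutations of n symbols)
|S_3| = 3! = 6

|S_3| = 6


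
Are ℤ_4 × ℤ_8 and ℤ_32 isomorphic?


Comparing ℤ_4 × ℤ_8 and ℤ_32:
gcd(4,8) = 4 ≠ 1. Max element order in ℤ_4×ℤ_8 is lcm(4,8) = 8 < 32, so it has no element of order 32

No, ℤ_4 × ℤ_8 ≇ ℤ_32


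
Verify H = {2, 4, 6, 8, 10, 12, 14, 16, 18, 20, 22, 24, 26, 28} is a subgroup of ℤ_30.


Subgroup test for H = {2, 4, 6, 8, 10, 12, 14, 16, 18, 20, 22, 24, 26, 28} in (ℤ_30, +):
(1) 0 ∈ H? No
(2) Closure: for all a,b ∈ H, (a+b) mod 30 ∈ H? No  [counterexample: 2 + 28 = 0 ∉ H]
(3) Inverses: for all a ∈ H, -a mod 30 ∈ H? Yes

No, H is not a subgroup of ℤ_30


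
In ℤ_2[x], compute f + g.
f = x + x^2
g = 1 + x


Add coefficients mod 2:
x^0: 0 + 1 = 1 (mod 2)
x^1: 1 + 1 = 0 (mod 2)
x^2: 1 + 0 = 1 (mod 2)
Result: 1 + x^2

f + g = 1 + x^2


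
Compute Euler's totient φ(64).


Factor n: 64 = 2^6
φ(n) = n · ∏(1 - 1/p) over distinct primes p | n
φ(64) = 64 · (1 - 1/2) = 32

φ(64) = 32


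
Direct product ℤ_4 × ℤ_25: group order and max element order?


|ℤ_4 × ℤ_25| = 4 × 25 = 100
Max element order = lcm(4,25) = 100
Cyclic? Yes (gcd=1)

|ℤ_4×ℤ_25| = 100, max element order = 100


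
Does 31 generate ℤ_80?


g generates ℤ_n iff gcd(g, n) = 1
gcd(31, 80) = 1
Since gcd = 1, 31 is a generator.

Yes, 31 generates ℤ_80


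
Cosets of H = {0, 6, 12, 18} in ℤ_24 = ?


H = {0, 6, 12, 18}, |H| = 4
Number of cosets = |G|/|H| = 24/4 = 6
0 + H = {0, 6, 12, 18}
1 + H = {1, 7, 13, 19}
2 + H = {2, 8, 14, 20}
3 + H = {3, 9, 15, 21}
4 + H = {4, 10, 16, 22}
5 + H = {5, 11, 17, 23}

Cosets: 0+H={0,6,12,18}; 1+H={1,7,13,19}; 2+H={2,8,14,20}; 3+H={3,9,15,21}; 4+H={4,10,16,22}; 5+H={5,11,17,23}


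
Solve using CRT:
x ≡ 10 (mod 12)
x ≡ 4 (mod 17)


m₁ = 12, m₂ = 17, gcd = 1, so CRT applies. M = m₁·m₂ = 204
Let M₁ = M/m₁ = 17, M₂ = M/m₂ = 12
Find y₁ ≡ M₁⁻¹ (mod m₁): 17⁻¹ ≡ 5 (mod 12)
Find y₂ ≡ M₂⁻¹ (mod m₂): 12⁻¹ ≡ 10 (mod 17)
x = a₁·M₁·y₁ + a₂·M₂·y₂ = 10·17·5 + 4·12·10 = 1330
Reduce mod 204: x ≡ 106
Check: 106 mod 12 = 10 ✓, 106 mod 17 = 4 ✓

x ≡ 106 (mod 204)


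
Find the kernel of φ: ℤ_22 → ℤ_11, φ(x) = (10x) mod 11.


Kernel = preimage of identity
ker(φ) = {x ∈ ℤ_22 : 10x ≡ 0 (mod 11)}. Since 11 | 22, φ is well-defined. The kernel is the cyclic subgroup ⟨11⟩ of ℤ_22 (order 2), i.e. {0, 11}

ker(φ) = {0, 11}


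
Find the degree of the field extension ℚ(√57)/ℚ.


√57 has minimal polynomial x² - 57 (irreducible over ℚ since 57 is squarefree)

[ℚ(√57)/ℚ] = 2


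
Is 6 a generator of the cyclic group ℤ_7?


g generates ℤ_n iff gcd(g, n) = 1
gcd(6, 7) = 1
Since gcd = 1, 6 is a generator.

Yes, 6 generates ℤ_7


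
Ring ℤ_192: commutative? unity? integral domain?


ℤ_192 is a commutative ring with unity 1; 192 = 2×96 is composite, so 2·96 ≡ 0 gives zero divisors (not an integral domain)
Commutative: Yes
Integral domain: No
Has unity: Yes

ℤ_192: Commutative=Yes, Unity=Yes


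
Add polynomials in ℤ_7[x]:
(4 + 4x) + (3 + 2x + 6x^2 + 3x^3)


Add coefficients mod 7:
x^0: 4 + 3 = 0 (mod 7)
x^1: 4 + 2 = 6 (mod 7)
x^2: 0 + 6 = 6 (mod 7)
x^3: 0 + 3 = 3 (mod 7)
Result: 6x + 6x^2 + 3x^3

f + g = 6x + 6x^2 + 3x^3


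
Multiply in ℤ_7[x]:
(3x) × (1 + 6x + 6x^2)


Expand and collect like terms; reduce coefficients mod 7:
x^0: 0·1 = 0 ≡ 0 (mod 7)
x^1: 0·6 + 3·1 = 3 ≡ 3 (mod 7)
x^2: 0·6 + 3·6 = 18 ≡ 4 (mod 7)
x^3: 3·6 = 18 ≡ 4 (mod 7)
Result: 3x + 4x^2 + 4x^3

f · g = 3x + 4x^2 + 4x^3


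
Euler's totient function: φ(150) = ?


Factor n: 150 = 2 × 3 × 5^2
φ(n) = n · ∏(1 - 1/p) over distinct primes p | n
φ(150) = 150 · (1 - 1/2) · (1 - 1/3) · (1 - 1/5) = 40

φ(150) = 40


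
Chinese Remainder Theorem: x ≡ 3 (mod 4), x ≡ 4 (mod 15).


m₁ = 4, m₂ = 15, gcd = 1, so CRT applies. M = m₁·m₂ = 60
Let M₁ = M/m₁ = 15, M₂ = M/m₂ = 4
Find y₁ ≡ M₁⁻¹ (mod m₁): 15⁻¹ ≡ 3 (mod 4)
Find y₂ ≡ M₂⁻¹ (mod m₂): 4⁻¹ ≡ 4 (mod 15)
x = a₁·M₁·y₁ + a₂·M₂·y₂ = 3·15·3 + 4·4·4 = 199
Reduce mod 60: x ≡ 19
Check: 19 mod 4 = 3 ✓, 19 mod 15 = 4 ✓

x ≡ 19 (mod 60)


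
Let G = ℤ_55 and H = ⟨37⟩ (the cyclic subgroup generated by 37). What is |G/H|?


|⟨37⟩| = n / gcd(37, 55) = 55 / 1 = 55
H is normal (ℤ_55 is abelian).
|G/H| = |G| / |H| = 55 / 55 = 1

|G/H| = 1


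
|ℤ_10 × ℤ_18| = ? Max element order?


|ℤ_10 × ℤ_18| = 10 × 18 = 180
Max element order = lcm(10,18) = 90
Cyclic? No (gcd=2)

|ℤ_10×ℤ_18| = 180, max element order = 90


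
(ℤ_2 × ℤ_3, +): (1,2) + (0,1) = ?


Operation: componentwise addition mod (2, 3)
(1,2) + (0,1) = ((a₁+b₁) mod 2, (a₂+b₂) mod 3) with a = (1,2), b = (0,1)

(1,2) + (0,1) = (1,0)


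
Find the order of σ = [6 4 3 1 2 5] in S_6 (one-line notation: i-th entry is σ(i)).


Cycle decomposition: (1 6 5 2 4)
Cycle lengths: 5
Order = lcm(5) = 5

ord(σ) = 5


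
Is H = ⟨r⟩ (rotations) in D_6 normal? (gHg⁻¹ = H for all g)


H = ⟨r⟩ (rotations) in D_6
The rotation subgroup ⟨r⟩ has index 2 in D_6, so it is normal

Yes, normal subgroup


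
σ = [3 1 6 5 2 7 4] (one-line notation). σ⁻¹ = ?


To find σ⁻¹, swap domain and range:
σ(1) = 3 → σ⁻¹(3) = 1
σ(2) = 1 → σ⁻¹(1) = 2
σ(3) = 6 → σ⁻¹(6) = 3
σ(4) = 5 → σ⁻¹(5) = 4
σ(5) = 2 → σ⁻¹(2) = 5
σ(6) = 7 → σ⁻¹(7) = 6
σ(7) = 4 → σ⁻¹(4) = 7

σ⁻¹ = [2 5 1 7 4 3 6]


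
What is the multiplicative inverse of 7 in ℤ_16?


Use the extended Euclidean algorithm to write 1 = 7·s + 16·t; then s mod 16 is the inverse.
Euclidean algorithm:
  7 = 0·16 + 7
  16 = 2·7 + 2
  7 = 3·2 + 1
  2 = 2·1 + 0
gcd(7,16) = 1
Back-substitution gives: 7·(7) + 16·(-3) = 1
So 7⁻¹ ≡ 7 ≡ 7 (mod 16)
Check: 7 × 7 = 49 ≡ 1 (mod 16) ✓

7⁻¹ ≡ 7 (mod 16)


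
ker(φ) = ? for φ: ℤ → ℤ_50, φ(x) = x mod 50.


Kernel = preimage of identity
ker(φ) = {x ∈ ℤ : x ≡ 0 (mod 50)} = 50ℤ = {0, ±50, ±100, ...}

ker(φ) = 50ℤ


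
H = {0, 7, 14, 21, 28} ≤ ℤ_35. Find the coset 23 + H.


23 + H = {23 + h (mod 35) : h ∈ H}
23+0=23, 23+7=30, 23+14=2, 23+21=9, 23+28=16
23 + H = {2, 9, 16, 23, 30} = 2 + H

23 + H = {2, 9, 16, 23, 30}


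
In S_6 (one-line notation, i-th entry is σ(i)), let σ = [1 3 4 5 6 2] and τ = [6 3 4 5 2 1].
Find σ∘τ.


σ∘τ: apply τ first, then σ
1 →τ 6 →σ 2
2 →τ 3 →σ 4
3 →τ 4 →σ 5
4 →τ 5 →σ 6
5 →τ 2 →σ 3
6 →τ 1 →σ 1

σ∘τ = [2 4 5 6 3 1]


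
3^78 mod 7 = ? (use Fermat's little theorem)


Fermat's little theorem: if p is prime and gcd(a,p)=1, then a^(p-1) ≡ 1 (mod p)
p = 7 is prime, gcd(3,7) = 1
Reduce exponent: 78 mod 6 = 0
So 3^78 ≡ 3^0 (mod 7)
3^0 = 1

3^78 ≡ 1 (mod 7)


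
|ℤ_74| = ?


ℤ_n has n elements.

|ℤ_74| = 74


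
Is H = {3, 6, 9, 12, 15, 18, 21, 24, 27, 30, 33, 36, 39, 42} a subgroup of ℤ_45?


Subgroup test for H = {3, 6, 9, 12, 15, 18, 21, 24, 27, 30, 33, 36, 39, 42} in (ℤ_45, +):
(1) 0 ∈ H? No
(2) Closure: for all a,b ∈ H, (a+b) mod 45 ∈ H? No  [counterexample: 3 + 42 = 0 ∉ H]
(3) Inverses: for all a ∈ H, -a mod 45 ∈ H? Yes

No, H is not a subgroup of ℤ_45


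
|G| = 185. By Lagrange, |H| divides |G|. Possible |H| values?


Lagrange's theorem: |H| divides |G|
|G| = 185
Divisors of 185: 1, 5, 37, 185

Possible subgroup orders: {1, 5, 37, 185}


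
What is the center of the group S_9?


Z(G) = {g ∈ G | gx = xg for all x ∈ G}
S_n is non-abelian for n ≥ 3; Z(S_9) is trivial

Z(S_9) = {e}


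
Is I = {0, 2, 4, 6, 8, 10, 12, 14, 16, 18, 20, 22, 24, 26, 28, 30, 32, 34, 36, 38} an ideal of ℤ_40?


Check ideal conditions for I = {0, 2, 4, 6, 8, 10, 12, 14, 16, 18, 20, 22, 24, 26, 28, 30, 32, 34, 36, 38} in ℤ_40:
(1) I is an additive subgroup? Yes
(2) For r ∈ ℤ_40 and a ∈ I: r·a ∈ I? Yes

Yes, I is an ideal of ℤ_40


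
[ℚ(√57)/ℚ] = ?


√57 has minimal polynomial x² - 57 (irreducible over ℚ since 57 is squarefree)

[ℚ(√57)/ℚ] = 2


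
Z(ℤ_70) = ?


Z(G) = {g ∈ G | gx = xg for all x ∈ G}
ℤ_70 is abelian, so Z(G) = G

Z(ℤ_70) = ℤ_70


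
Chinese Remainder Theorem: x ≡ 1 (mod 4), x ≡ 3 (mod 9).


m₁ = 4, m₂ = 9, gcd = 1, so CRT applies. M = m₁·m₂ = 36
Let M₁ = M/m₁ = 9, M₂ = M/m₂ = 4
Find y₁ ≡ M₁⁻¹ (mod m₁): 9⁻¹ ≡ 1 (mod 4)
Find y₂ ≡ M₂⁻¹ (mod m₂): 4⁻¹ ≡ 7 (mod 9)
x = a₁·M₁·y₁ + a₂·M₂·y₂ = 1·9·1 + 3·4·7 = 93
Reduce mod 36: x ≡ 21
Check: 21 mod 4 = 1 ✓, 21 mod 9 = 3 ✓

x ≡ 21 (mod 36)


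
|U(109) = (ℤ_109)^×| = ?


U(n) is the group of units mod n; |U(n)| = φ(n)
|U(109)| = φ(109) = 108

|U(109) = (ℤ_109)^×| = 108


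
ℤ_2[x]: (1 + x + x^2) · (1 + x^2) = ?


Expand and collect like terms; reduce coefficients mod 2:
x^0: 1·1 = 1 ≡ 1 (mod 2)
x^1: 1·0 + 1·1 = 1 ≡ 1 (mod 2)
x^2: 1·1 + 1·0 + 1·1 = 2 ≡ 0 (mod 2)
x^3: 1·1 + 1·0 = 1 ≡ 1 (mod 2)
x^4: 1·1 = 1 ≡ 1 (mod 2)
Result: 1 + x + x^3 + x^4

f · g = 1 + x + x^3 + x^4


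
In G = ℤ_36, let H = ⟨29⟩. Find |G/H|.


|⟨29⟩| = n / gcd(29, 36) = 36 / 1 = 36
H is normal (ℤ_36 is abelian).
|G/H| = |G| / |H| = 36 / 36 = 1

|G/H| = 1


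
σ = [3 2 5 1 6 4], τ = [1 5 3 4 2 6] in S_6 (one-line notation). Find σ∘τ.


σ∘τ: apply τ first, then σ
1 →τ 1 →σ 3
2 →τ 5 →σ 6
3 →τ 3 →σ 5
4 →τ 4 →σ 1
5 →τ 2 →σ 2
6 →τ 6 →σ 4

σ∘τ = [3 6 5 1 2 4]


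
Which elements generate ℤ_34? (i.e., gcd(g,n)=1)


g generates ℤ_n iff gcd(g,n) = 1
Prime factors of 34: 2, 17
Generators are g ∈ {1,...,33} not divisible by any of these primes.
Generators: {1, 3, 5, 7, 9, 11, 13, 15, 19, 21, 23, 25, 27, 29, 31, 33}
Number of generators = φ(34) = 16

Generators of ℤ_34 = {1, 3, 5, 7, 9, 11, 13, 15, 19, 21, 23, 25, 27, 29, 31, 33}


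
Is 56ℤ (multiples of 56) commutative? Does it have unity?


56ℤ is a commutative ring under +,× but has no multiplicative identity (1 ∉ 56ℤ); it has no zero divisors, but without unity it is not an integral domain
Commutative: Yes
Integral domain: No
Has unity: No

56ℤ (multiples of 56): Commutative=Yes, Unity=No


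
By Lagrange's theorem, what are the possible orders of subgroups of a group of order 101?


Lagrange's theorem: |H| divides |G|
|G| = 101
Divisors of 101: 1, 101

Possible subgroup orders: {1, 101}
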